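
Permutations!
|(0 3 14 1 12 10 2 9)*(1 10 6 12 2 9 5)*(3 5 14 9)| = |(0 5 1 2 14 10 3 9)(6 12)| = 8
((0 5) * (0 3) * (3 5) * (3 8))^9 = (8) = [0, 1, 2, 3, 4, 5, 6, 7, 8]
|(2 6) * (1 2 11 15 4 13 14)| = |(1 2 6 11 15 4 13 14)| = 8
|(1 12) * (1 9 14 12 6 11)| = |(1 6 11)(9 14 12)| = 3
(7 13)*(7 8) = (7 13 8) = [0, 1, 2, 3, 4, 5, 6, 13, 7, 9, 10, 11, 12, 8]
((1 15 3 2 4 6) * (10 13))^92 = (1 3 4)(2 6 15) = [0, 3, 6, 4, 1, 5, 15, 7, 8, 9, 10, 11, 12, 13, 14, 2]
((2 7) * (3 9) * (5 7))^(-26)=(9)(2 5 7)=[0, 1, 5, 3, 4, 7, 6, 2, 8, 9]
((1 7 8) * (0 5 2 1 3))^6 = (0 3 8 7 1 2 5) = [3, 2, 5, 8, 4, 0, 6, 1, 7]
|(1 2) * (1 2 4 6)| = 3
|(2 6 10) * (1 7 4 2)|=6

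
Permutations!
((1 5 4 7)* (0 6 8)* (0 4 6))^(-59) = (1 5 6 8 4 7) = [0, 5, 2, 3, 7, 6, 8, 1, 4]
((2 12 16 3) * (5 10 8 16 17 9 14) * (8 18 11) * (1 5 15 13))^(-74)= (1 5 10 18 11 8 16 3 2 12 17 9 14 15 13)= [0, 5, 12, 2, 4, 10, 6, 7, 16, 14, 18, 8, 17, 1, 15, 13, 3, 9, 11]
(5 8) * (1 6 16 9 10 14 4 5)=(1 6 16 9 10 14 4 5 8)=[0, 6, 2, 3, 5, 8, 16, 7, 1, 10, 14, 11, 12, 13, 4, 15, 9]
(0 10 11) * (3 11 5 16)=(0 10 5 16 3 11)=[10, 1, 2, 11, 4, 16, 6, 7, 8, 9, 5, 0, 12, 13, 14, 15, 3]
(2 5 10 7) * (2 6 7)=(2 5 10)(6 7)=[0, 1, 5, 3, 4, 10, 7, 6, 8, 9, 2]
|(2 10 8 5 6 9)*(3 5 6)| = |(2 10 8 6 9)(3 5)| = 10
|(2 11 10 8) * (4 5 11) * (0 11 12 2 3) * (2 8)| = |(0 11 10 2 4 5 12 8 3)| = 9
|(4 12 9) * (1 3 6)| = |(1 3 6)(4 12 9)| = 3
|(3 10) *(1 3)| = 3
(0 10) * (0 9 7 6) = [10, 1, 2, 3, 4, 5, 0, 6, 8, 7, 9] = (0 10 9 7 6)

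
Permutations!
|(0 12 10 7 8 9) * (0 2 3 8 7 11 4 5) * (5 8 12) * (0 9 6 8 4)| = 8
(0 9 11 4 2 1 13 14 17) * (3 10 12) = (0 9 11 4 2 1 13 14 17)(3 10 12) = [9, 13, 1, 10, 2, 5, 6, 7, 8, 11, 12, 4, 3, 14, 17, 15, 16, 0]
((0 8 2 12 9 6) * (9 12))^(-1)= [6, 1, 8, 3, 4, 5, 9, 7, 0, 2, 10, 11, 12]= (12)(0 6 9 2 8)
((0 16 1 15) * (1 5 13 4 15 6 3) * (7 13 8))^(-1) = (0 15 4 13 7 8 5 16)(1 3 6) = [15, 3, 2, 6, 13, 16, 1, 8, 5, 9, 10, 11, 12, 7, 14, 4, 0]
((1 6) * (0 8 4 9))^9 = (0 8 4 9)(1 6) = [8, 6, 2, 3, 9, 5, 1, 7, 4, 0]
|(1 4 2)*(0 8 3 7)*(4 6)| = 4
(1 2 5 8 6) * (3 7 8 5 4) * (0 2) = (0 2 4 3 7 8 6 1) = [2, 0, 4, 7, 3, 5, 1, 8, 6]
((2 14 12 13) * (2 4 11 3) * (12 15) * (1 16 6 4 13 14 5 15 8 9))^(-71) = (1 5 16 15 6 12 4 14 11 8 3 9 2) = [0, 5, 1, 9, 14, 16, 12, 7, 3, 2, 10, 8, 4, 13, 11, 6, 15]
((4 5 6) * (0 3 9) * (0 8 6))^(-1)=(0 5 4 6 8 9 3)=[5, 1, 2, 0, 6, 4, 8, 7, 9, 3]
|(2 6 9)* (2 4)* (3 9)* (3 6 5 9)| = 4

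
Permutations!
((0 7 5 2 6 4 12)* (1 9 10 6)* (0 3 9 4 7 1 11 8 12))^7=(0 1 4)(2 6 3 11 7 9 8 5 10 12)=[1, 4, 6, 11, 0, 10, 3, 9, 5, 8, 12, 7, 2]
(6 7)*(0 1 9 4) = (0 1 9 4)(6 7) = [1, 9, 2, 3, 0, 5, 7, 6, 8, 4]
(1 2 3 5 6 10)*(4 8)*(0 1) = (0 1 2 3 5 6 10)(4 8) = [1, 2, 3, 5, 8, 6, 10, 7, 4, 9, 0]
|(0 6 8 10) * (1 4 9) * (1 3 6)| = |(0 1 4 9 3 6 8 10)| = 8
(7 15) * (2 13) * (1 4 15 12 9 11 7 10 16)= (1 4 15 10 16)(2 13)(7 12 9 11)= [0, 4, 13, 3, 15, 5, 6, 12, 8, 11, 16, 7, 9, 2, 14, 10, 1]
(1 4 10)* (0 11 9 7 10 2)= [11, 4, 0, 3, 2, 5, 6, 10, 8, 7, 1, 9]= (0 11 9 7 10 1 4 2)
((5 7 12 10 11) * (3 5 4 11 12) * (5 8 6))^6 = (12)(3 8 6 5 7) = [0, 1, 2, 8, 4, 7, 5, 3, 6, 9, 10, 11, 12]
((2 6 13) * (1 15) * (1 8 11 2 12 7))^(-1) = [0, 7, 11, 3, 4, 5, 2, 12, 15, 9, 10, 8, 13, 6, 14, 1] = (1 7 12 13 6 2 11 8 15)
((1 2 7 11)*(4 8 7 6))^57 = (1 2 6 4 8 7 11) = [0, 2, 6, 3, 8, 5, 4, 11, 7, 9, 10, 1]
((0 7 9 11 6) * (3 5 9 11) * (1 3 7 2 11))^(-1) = [6, 7, 0, 1, 4, 3, 11, 9, 8, 5, 10, 2] = (0 6 11 2)(1 7 9 5 3)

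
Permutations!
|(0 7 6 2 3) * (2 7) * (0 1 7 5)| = |(0 2 3 1 7 6 5)| = 7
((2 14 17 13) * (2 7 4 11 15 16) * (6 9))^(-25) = [0, 1, 17, 3, 15, 5, 9, 11, 8, 6, 10, 16, 12, 4, 13, 2, 14, 7] = (2 17 7 11 16 14 13 4 15)(6 9)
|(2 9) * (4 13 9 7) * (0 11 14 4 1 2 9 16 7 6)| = 10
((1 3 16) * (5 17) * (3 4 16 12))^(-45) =(3 12)(5 17) =[0, 1, 2, 12, 4, 17, 6, 7, 8, 9, 10, 11, 3, 13, 14, 15, 16, 5]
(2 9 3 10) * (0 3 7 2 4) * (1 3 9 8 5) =[9, 3, 8, 10, 0, 1, 6, 2, 5, 7, 4] =(0 9 7 2 8 5 1 3 10 4)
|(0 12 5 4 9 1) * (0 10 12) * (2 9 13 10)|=|(1 2 9)(4 13 10 12 5)|=15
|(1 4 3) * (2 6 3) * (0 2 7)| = 7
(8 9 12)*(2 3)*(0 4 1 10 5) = (0 4 1 10 5)(2 3)(8 9 12) = [4, 10, 3, 2, 1, 0, 6, 7, 9, 12, 5, 11, 8]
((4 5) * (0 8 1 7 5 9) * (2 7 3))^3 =[3, 7, 4, 5, 8, 0, 6, 9, 2, 1] =(0 3 5)(1 7 9)(2 4 8)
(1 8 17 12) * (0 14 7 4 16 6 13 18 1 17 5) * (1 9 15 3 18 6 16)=[14, 8, 2, 18, 1, 0, 13, 4, 5, 15, 10, 11, 17, 6, 7, 3, 16, 12, 9]=(0 14 7 4 1 8 5)(3 18 9 15)(6 13)(12 17)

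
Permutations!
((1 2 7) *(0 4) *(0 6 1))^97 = (0 4 6 1 2 7) = [4, 2, 7, 3, 6, 5, 1, 0]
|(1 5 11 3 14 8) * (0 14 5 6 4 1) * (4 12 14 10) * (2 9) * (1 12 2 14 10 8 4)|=24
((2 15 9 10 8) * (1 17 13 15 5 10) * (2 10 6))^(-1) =(1 9 15 13 17)(2 6 5)(8 10) =[0, 9, 6, 3, 4, 2, 5, 7, 10, 15, 8, 11, 12, 17, 14, 13, 16, 1]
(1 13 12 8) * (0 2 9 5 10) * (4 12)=(0 2 9 5 10)(1 13 4 12 8)=[2, 13, 9, 3, 12, 10, 6, 7, 1, 5, 0, 11, 8, 4]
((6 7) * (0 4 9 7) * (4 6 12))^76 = (12) = [0, 1, 2, 3, 4, 5, 6, 7, 8, 9, 10, 11, 12]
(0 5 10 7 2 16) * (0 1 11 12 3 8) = [5, 11, 16, 8, 4, 10, 6, 2, 0, 9, 7, 12, 3, 13, 14, 15, 1] = (0 5 10 7 2 16 1 11 12 3 8)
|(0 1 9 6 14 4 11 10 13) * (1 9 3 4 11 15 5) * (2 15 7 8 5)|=42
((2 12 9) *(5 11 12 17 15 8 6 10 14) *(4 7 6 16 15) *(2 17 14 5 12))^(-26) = (2 6 9 11 7 12 5 4 14 10 17)(8 16 15) = [0, 1, 6, 3, 14, 4, 9, 12, 16, 11, 17, 7, 5, 13, 10, 8, 15, 2]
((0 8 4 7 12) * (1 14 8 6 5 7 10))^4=[12, 10, 2, 3, 8, 6, 0, 5, 14, 9, 4, 11, 7, 13, 1]=(0 12 7 5 6)(1 10 4 8 14)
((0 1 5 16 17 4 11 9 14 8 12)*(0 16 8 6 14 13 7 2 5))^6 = [0, 1, 4, 3, 5, 11, 6, 17, 9, 12, 10, 8, 13, 16, 14, 15, 7, 2] = (2 4 5 11 8 9 12 13 16 7 17)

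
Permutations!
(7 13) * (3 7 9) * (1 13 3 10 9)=[0, 13, 2, 7, 4, 5, 6, 3, 8, 10, 9, 11, 12, 1]=(1 13)(3 7)(9 10)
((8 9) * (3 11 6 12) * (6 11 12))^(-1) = (3 12)(8 9) = [0, 1, 2, 12, 4, 5, 6, 7, 9, 8, 10, 11, 3]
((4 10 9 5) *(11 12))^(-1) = [0, 1, 2, 3, 5, 9, 6, 7, 8, 10, 4, 12, 11] = (4 5 9 10)(11 12)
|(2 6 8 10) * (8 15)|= |(2 6 15 8 10)|= 5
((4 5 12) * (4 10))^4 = [0, 1, 2, 3, 4, 5, 6, 7, 8, 9, 10, 11, 12] = (12)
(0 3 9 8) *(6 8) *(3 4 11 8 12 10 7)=(0 4 11 8)(3 9 6 12 10 7)=[4, 1, 2, 9, 11, 5, 12, 3, 0, 6, 7, 8, 10]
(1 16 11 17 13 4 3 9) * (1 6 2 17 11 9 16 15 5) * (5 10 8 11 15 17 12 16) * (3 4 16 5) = (1 17 13 16 9 6 2 12 5)(8 11 15 10) = [0, 17, 12, 3, 4, 1, 2, 7, 11, 6, 8, 15, 5, 16, 14, 10, 9, 13]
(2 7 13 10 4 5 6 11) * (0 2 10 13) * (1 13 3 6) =(0 2 7)(1 13 3 6 11 10 4 5) =[2, 13, 7, 6, 5, 1, 11, 0, 8, 9, 4, 10, 12, 3]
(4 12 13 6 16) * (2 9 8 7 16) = (2 9 8 7 16 4 12 13 6) = [0, 1, 9, 3, 12, 5, 2, 16, 7, 8, 10, 11, 13, 6, 14, 15, 4]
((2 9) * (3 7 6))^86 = (9)(3 6 7) = [0, 1, 2, 6, 4, 5, 7, 3, 8, 9]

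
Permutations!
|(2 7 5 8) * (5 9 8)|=4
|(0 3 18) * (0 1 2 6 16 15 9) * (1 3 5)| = 8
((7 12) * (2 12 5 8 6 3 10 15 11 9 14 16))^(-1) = (2 16 14 9 11 15 10 3 6 8 5 7 12) = [0, 1, 16, 6, 4, 7, 8, 12, 5, 11, 3, 15, 2, 13, 9, 10, 14]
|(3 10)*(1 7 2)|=|(1 7 2)(3 10)|=6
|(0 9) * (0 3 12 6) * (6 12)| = 4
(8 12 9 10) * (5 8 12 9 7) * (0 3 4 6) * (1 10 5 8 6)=(0 3 4 1 10 12 7 8 9 5 6)=[3, 10, 2, 4, 1, 6, 0, 8, 9, 5, 12, 11, 7]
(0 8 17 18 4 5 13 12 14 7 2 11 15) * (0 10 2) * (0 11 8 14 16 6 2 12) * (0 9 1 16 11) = [14, 16, 8, 3, 5, 13, 2, 0, 17, 1, 12, 15, 11, 9, 7, 10, 6, 18, 4] = (0 14 7)(1 16 6 2 8 17 18 4 5 13 9)(10 12 11 15)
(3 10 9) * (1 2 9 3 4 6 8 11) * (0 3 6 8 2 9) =(0 3 10 6 2)(1 9 4 8 11) =[3, 9, 0, 10, 8, 5, 2, 7, 11, 4, 6, 1]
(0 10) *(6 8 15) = (0 10)(6 8 15) = [10, 1, 2, 3, 4, 5, 8, 7, 15, 9, 0, 11, 12, 13, 14, 6]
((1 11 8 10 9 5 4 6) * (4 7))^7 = (1 4 5 10 11 6 7 9 8) = [0, 4, 2, 3, 5, 10, 7, 9, 1, 8, 11, 6]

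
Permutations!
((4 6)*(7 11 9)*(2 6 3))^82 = (2 4)(3 6)(7 11 9) = [0, 1, 4, 6, 2, 5, 3, 11, 8, 7, 10, 9]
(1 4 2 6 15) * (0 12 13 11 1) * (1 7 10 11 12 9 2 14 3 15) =(0 9 2 6 1 4 14 3 15)(7 10 11)(12 13) =[9, 4, 6, 15, 14, 5, 1, 10, 8, 2, 11, 7, 13, 12, 3, 0]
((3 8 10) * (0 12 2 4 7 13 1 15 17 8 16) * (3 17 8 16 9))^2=(0 2 7 1 8 17)(4 13 15 10 16 12)=[2, 8, 7, 3, 13, 5, 6, 1, 17, 9, 16, 11, 4, 15, 14, 10, 12, 0]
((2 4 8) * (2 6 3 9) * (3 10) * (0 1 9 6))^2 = (0 9 4)(1 2 8)(3 10 6) = [9, 2, 8, 10, 0, 5, 3, 7, 1, 4, 6]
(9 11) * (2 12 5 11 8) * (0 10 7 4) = (0 10 7 4)(2 12 5 11 9 8) = [10, 1, 12, 3, 0, 11, 6, 4, 2, 8, 7, 9, 5]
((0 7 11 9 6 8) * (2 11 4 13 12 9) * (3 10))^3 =(0 13 6 7 12 8 4 9)(2 11)(3 10) =[13, 1, 11, 10, 9, 5, 7, 12, 4, 0, 3, 2, 8, 6]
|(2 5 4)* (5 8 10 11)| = |(2 8 10 11 5 4)| = 6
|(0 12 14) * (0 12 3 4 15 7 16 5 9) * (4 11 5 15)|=|(0 3 11 5 9)(7 16 15)(12 14)|=30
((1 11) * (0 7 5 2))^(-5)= (0 2 5 7)(1 11)= [2, 11, 5, 3, 4, 7, 6, 0, 8, 9, 10, 1]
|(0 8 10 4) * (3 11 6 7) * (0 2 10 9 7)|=|(0 8 9 7 3 11 6)(2 10 4)|=21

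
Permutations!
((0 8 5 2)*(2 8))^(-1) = [2, 1, 0, 3, 4, 8, 6, 7, 5] = (0 2)(5 8)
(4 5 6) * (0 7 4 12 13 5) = (0 7 4)(5 6 12 13) = [7, 1, 2, 3, 0, 6, 12, 4, 8, 9, 10, 11, 13, 5]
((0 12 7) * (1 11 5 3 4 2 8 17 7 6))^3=(0 1 3 8)(2 7 6 5)(4 17 12 11)=[1, 3, 7, 8, 17, 2, 5, 6, 0, 9, 10, 4, 11, 13, 14, 15, 16, 12]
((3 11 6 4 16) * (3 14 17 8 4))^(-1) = (3 6 11)(4 8 17 14 16) = [0, 1, 2, 6, 8, 5, 11, 7, 17, 9, 10, 3, 12, 13, 16, 15, 4, 14]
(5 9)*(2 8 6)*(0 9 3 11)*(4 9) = [4, 1, 8, 11, 9, 3, 2, 7, 6, 5, 10, 0] = (0 4 9 5 3 11)(2 8 6)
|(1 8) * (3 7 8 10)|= 5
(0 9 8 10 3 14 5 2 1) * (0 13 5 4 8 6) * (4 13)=(0 9 6)(1 4 8 10 3 14 13 5 2)=[9, 4, 1, 14, 8, 2, 0, 7, 10, 6, 3, 11, 12, 5, 13]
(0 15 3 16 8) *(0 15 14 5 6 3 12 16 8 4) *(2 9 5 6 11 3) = (0 14 6 2 9 5 11 3 8 15 12 16 4) = [14, 1, 9, 8, 0, 11, 2, 7, 15, 5, 10, 3, 16, 13, 6, 12, 4]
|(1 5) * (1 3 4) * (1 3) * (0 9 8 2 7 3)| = 14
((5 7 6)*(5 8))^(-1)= (5 8 6 7)= [0, 1, 2, 3, 4, 8, 7, 5, 6]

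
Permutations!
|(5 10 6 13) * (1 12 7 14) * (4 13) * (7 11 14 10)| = |(1 12 11 14)(4 13 5 7 10 6)| = 12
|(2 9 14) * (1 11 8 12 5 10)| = 6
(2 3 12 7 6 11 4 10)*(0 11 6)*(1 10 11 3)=[3, 10, 1, 12, 11, 5, 6, 0, 8, 9, 2, 4, 7]=(0 3 12 7)(1 10 2)(4 11)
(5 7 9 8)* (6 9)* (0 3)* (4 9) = (0 3)(4 9 8 5 7 6) = [3, 1, 2, 0, 9, 7, 4, 6, 5, 8]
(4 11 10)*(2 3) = [0, 1, 3, 2, 11, 5, 6, 7, 8, 9, 4, 10] = (2 3)(4 11 10)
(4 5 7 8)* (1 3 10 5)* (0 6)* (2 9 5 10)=(10)(0 6)(1 3 2 9 5 7 8 4)=[6, 3, 9, 2, 1, 7, 0, 8, 4, 5, 10]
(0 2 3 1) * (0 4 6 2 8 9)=(0 8 9)(1 4 6 2 3)=[8, 4, 3, 1, 6, 5, 2, 7, 9, 0]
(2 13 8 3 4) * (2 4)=(2 13 8 3)=[0, 1, 13, 2, 4, 5, 6, 7, 3, 9, 10, 11, 12, 8]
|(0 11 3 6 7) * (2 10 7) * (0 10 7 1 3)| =6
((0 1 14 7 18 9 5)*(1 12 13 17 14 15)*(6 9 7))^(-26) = (18)(0 9 14 13)(5 6 17 12) = [9, 1, 2, 3, 4, 6, 17, 7, 8, 14, 10, 11, 5, 0, 13, 15, 16, 12, 18]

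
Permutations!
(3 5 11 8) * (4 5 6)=(3 6 4 5 11 8)=[0, 1, 2, 6, 5, 11, 4, 7, 3, 9, 10, 8]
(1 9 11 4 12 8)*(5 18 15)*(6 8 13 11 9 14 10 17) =(1 14 10 17 6 8)(4 12 13 11)(5 18 15) =[0, 14, 2, 3, 12, 18, 8, 7, 1, 9, 17, 4, 13, 11, 10, 5, 16, 6, 15]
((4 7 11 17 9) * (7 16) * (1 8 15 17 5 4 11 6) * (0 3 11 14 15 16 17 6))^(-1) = (0 7 16 8 1 6 15 14 9 17 4 5 11 3) = [7, 6, 2, 0, 5, 11, 15, 16, 1, 17, 10, 3, 12, 13, 9, 14, 8, 4]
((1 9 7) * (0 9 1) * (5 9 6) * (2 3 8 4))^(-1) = (0 7 9 5 6)(2 4 8 3) = [7, 1, 4, 2, 8, 6, 0, 9, 3, 5]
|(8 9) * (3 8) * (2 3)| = 4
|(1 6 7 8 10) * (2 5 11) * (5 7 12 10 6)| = 9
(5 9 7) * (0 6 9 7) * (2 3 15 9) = (0 6 2 3 15 9)(5 7) = [6, 1, 3, 15, 4, 7, 2, 5, 8, 0, 10, 11, 12, 13, 14, 9]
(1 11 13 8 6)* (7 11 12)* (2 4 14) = [0, 12, 4, 3, 14, 5, 1, 11, 6, 9, 10, 13, 7, 8, 2] = (1 12 7 11 13 8 6)(2 4 14)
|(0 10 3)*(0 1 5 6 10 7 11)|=|(0 7 11)(1 5 6 10 3)|=15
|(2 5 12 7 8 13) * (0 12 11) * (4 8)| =9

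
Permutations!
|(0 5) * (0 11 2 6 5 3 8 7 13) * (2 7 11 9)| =|(0 3 8 11 7 13)(2 6 5 9)| =12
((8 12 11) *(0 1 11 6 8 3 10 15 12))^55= (0 1 11 3 10 15 12 6 8)= [1, 11, 2, 10, 4, 5, 8, 7, 0, 9, 15, 3, 6, 13, 14, 12]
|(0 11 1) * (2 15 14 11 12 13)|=8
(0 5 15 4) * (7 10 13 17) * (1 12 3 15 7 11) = [5, 12, 2, 15, 0, 7, 6, 10, 8, 9, 13, 1, 3, 17, 14, 4, 16, 11] = (0 5 7 10 13 17 11 1 12 3 15 4)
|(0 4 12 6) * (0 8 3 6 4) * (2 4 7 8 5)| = 8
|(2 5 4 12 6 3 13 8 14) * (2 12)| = 6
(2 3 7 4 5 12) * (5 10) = (2 3 7 4 10 5 12) = [0, 1, 3, 7, 10, 12, 6, 4, 8, 9, 5, 11, 2]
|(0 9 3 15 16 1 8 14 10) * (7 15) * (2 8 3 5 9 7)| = 10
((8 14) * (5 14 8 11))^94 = (5 14 11) = [0, 1, 2, 3, 4, 14, 6, 7, 8, 9, 10, 5, 12, 13, 11]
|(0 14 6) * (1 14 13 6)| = |(0 13 6)(1 14)| = 6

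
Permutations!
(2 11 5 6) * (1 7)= [0, 7, 11, 3, 4, 6, 2, 1, 8, 9, 10, 5]= (1 7)(2 11 5 6)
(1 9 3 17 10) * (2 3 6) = (1 9 6 2 3 17 10) = [0, 9, 3, 17, 4, 5, 2, 7, 8, 6, 1, 11, 12, 13, 14, 15, 16, 10]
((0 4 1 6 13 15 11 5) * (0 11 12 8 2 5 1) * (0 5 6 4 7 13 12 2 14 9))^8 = (0 14 12 2 13)(6 15 7 9 8) = [14, 1, 13, 3, 4, 5, 15, 9, 6, 8, 10, 11, 2, 0, 12, 7]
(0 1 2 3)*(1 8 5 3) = (0 8 5 3)(1 2) = [8, 2, 1, 0, 4, 3, 6, 7, 5]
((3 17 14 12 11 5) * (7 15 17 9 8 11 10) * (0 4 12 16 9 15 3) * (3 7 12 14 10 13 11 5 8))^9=[12, 1, 2, 0, 13, 10, 6, 7, 17, 5, 16, 15, 9, 3, 11, 4, 8, 14]=(0 12 9 5 10 16 8 17 14 11 15 4 13 3)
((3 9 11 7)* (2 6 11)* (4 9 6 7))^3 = (2 6 9 3 4 7 11) = [0, 1, 6, 4, 7, 5, 9, 11, 8, 3, 10, 2]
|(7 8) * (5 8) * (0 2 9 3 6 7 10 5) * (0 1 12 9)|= 6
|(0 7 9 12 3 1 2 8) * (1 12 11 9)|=10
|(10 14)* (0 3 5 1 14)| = |(0 3 5 1 14 10)| = 6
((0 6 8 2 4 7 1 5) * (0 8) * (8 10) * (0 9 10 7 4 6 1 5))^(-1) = (0 1)(2 8 10 9 6)(5 7) = [1, 0, 8, 3, 4, 7, 2, 5, 10, 6, 9]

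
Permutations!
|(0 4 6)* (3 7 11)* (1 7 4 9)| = |(0 9 1 7 11 3 4 6)| = 8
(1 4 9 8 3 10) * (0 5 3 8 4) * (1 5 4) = (0 4 9 1)(3 10 5) = [4, 0, 2, 10, 9, 3, 6, 7, 8, 1, 5]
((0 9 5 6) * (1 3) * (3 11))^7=(0 6 5 9)(1 11 3)=[6, 11, 2, 1, 4, 9, 5, 7, 8, 0, 10, 3]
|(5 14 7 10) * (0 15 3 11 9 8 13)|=|(0 15 3 11 9 8 13)(5 14 7 10)|=28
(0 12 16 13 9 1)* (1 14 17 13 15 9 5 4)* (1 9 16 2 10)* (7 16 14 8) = (0 12 2 10 1)(4 9 8 7 16 15 14 17 13 5) = [12, 0, 10, 3, 9, 4, 6, 16, 7, 8, 1, 11, 2, 5, 17, 14, 15, 13]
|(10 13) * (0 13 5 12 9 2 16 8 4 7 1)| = 12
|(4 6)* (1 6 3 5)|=|(1 6 4 3 5)|=5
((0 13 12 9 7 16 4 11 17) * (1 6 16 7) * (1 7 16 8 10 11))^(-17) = [8, 9, 2, 3, 12, 5, 7, 0, 16, 17, 4, 1, 11, 10, 14, 15, 13, 6] = (0 8 16 13 10 4 12 11 1 9 17 6 7)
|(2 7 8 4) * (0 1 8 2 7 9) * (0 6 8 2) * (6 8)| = 7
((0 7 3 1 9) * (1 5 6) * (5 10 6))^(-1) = [9, 6, 2, 7, 4, 5, 10, 0, 8, 1, 3] = (0 9 1 6 10 3 7)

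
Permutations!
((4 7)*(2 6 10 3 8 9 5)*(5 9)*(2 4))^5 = (2 5 10 7 8 6 4 3) = [0, 1, 5, 2, 3, 10, 4, 8, 6, 9, 7]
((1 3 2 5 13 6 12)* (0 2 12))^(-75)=(13)=[0, 1, 2, 3, 4, 5, 6, 7, 8, 9, 10, 11, 12, 13]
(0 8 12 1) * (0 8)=[0, 8, 2, 3, 4, 5, 6, 7, 12, 9, 10, 11, 1]=(1 8 12)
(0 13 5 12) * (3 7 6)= (0 13 5 12)(3 7 6)= [13, 1, 2, 7, 4, 12, 3, 6, 8, 9, 10, 11, 0, 5]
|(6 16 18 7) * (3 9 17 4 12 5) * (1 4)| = 28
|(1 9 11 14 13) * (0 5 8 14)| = |(0 5 8 14 13 1 9 11)| = 8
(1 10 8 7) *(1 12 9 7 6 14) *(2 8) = (1 10 2 8 6 14)(7 12 9) = [0, 10, 8, 3, 4, 5, 14, 12, 6, 7, 2, 11, 9, 13, 1]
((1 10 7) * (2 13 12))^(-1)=[0, 7, 12, 3, 4, 5, 6, 10, 8, 9, 1, 11, 13, 2]=(1 7 10)(2 12 13)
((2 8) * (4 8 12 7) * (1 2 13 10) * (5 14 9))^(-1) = (1 10 13 8 4 7 12 2)(5 9 14) = [0, 10, 1, 3, 7, 9, 6, 12, 4, 14, 13, 11, 2, 8, 5]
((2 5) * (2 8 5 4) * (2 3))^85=(2 4 3)(5 8)=[0, 1, 4, 2, 3, 8, 6, 7, 5]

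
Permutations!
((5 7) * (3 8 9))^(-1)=(3 9 8)(5 7)=[0, 1, 2, 9, 4, 7, 6, 5, 3, 8]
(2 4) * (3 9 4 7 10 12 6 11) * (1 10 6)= (1 10 12)(2 7 6 11 3 9 4)= [0, 10, 7, 9, 2, 5, 11, 6, 8, 4, 12, 3, 1]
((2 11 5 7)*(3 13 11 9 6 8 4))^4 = (2 4 5 6 13)(3 7 8 11 9) = [0, 1, 4, 7, 5, 6, 13, 8, 11, 3, 10, 9, 12, 2]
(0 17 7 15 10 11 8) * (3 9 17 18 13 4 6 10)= (0 18 13 4 6 10 11 8)(3 9 17 7 15)= [18, 1, 2, 9, 6, 5, 10, 15, 0, 17, 11, 8, 12, 4, 14, 3, 16, 7, 13]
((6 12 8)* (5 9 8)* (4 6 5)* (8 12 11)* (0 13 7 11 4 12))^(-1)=(0 9 5 8 11 7 13)(4 6)=[9, 1, 2, 3, 6, 8, 4, 13, 11, 5, 10, 7, 12, 0]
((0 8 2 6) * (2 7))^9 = [6, 1, 7, 3, 4, 5, 2, 8, 0] = (0 6 2 7 8)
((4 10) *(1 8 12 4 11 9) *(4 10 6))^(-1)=(1 9 11 10 12 8)(4 6)=[0, 9, 2, 3, 6, 5, 4, 7, 1, 11, 12, 10, 8]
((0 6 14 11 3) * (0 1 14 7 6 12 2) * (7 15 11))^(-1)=[2, 3, 12, 11, 4, 5, 7, 14, 8, 9, 10, 15, 0, 13, 1, 6]=(0 2 12)(1 3 11 15 6 7 14)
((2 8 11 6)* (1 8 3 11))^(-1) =[0, 8, 6, 2, 4, 5, 11, 7, 1, 9, 10, 3] =(1 8)(2 6 11 3)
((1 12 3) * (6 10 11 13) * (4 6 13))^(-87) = (13)(4 6 10 11) = [0, 1, 2, 3, 6, 5, 10, 7, 8, 9, 11, 4, 12, 13]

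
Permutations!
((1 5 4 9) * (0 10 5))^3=[4, 5, 2, 3, 0, 1, 6, 7, 8, 10, 9]=(0 4)(1 5)(9 10)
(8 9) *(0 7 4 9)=(0 7 4 9 8)=[7, 1, 2, 3, 9, 5, 6, 4, 0, 8]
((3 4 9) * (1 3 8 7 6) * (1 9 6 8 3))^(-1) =(3 9 6 4)(7 8) =[0, 1, 2, 9, 3, 5, 4, 8, 7, 6]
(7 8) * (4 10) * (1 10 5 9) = (1 10 4 5 9)(7 8) = [0, 10, 2, 3, 5, 9, 6, 8, 7, 1, 4]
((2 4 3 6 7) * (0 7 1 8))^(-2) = (0 1 3 2)(4 7 8 6) = [1, 3, 0, 2, 7, 5, 4, 8, 6]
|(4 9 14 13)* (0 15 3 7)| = |(0 15 3 7)(4 9 14 13)| = 4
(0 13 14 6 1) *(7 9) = (0 13 14 6 1)(7 9) = [13, 0, 2, 3, 4, 5, 1, 9, 8, 7, 10, 11, 12, 14, 6]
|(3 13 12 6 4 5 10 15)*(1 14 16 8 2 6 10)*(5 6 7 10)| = 12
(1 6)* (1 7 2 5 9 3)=(1 6 7 2 5 9 3)=[0, 6, 5, 1, 4, 9, 7, 2, 8, 3]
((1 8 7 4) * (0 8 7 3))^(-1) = (0 3 8)(1 4 7) = [3, 4, 2, 8, 7, 5, 6, 1, 0]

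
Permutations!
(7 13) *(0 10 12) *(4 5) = (0 10 12)(4 5)(7 13) = [10, 1, 2, 3, 5, 4, 6, 13, 8, 9, 12, 11, 0, 7]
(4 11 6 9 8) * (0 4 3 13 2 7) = (0 4 11 6 9 8 3 13 2 7) = [4, 1, 7, 13, 11, 5, 9, 0, 3, 8, 10, 6, 12, 2]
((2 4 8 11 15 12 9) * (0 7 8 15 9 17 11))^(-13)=(0 8 7)(2 4 15 12 17 11 9)=[8, 1, 4, 3, 15, 5, 6, 0, 7, 2, 10, 9, 17, 13, 14, 12, 16, 11]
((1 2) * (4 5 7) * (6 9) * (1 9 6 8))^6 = [0, 9, 8, 3, 4, 5, 6, 7, 2, 1] = (1 9)(2 8)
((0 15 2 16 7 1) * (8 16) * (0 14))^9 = (0 15 2 8 16 7 1 14) = [15, 14, 8, 3, 4, 5, 6, 1, 16, 9, 10, 11, 12, 13, 0, 2, 7]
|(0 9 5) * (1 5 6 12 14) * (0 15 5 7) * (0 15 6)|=|(0 9)(1 7 15 5 6 12 14)|=14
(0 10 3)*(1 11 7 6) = (0 10 3)(1 11 7 6) = [10, 11, 2, 0, 4, 5, 1, 6, 8, 9, 3, 7]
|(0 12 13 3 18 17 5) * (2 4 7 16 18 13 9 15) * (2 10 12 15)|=12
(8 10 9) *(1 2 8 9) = (1 2 8 10) = [0, 2, 8, 3, 4, 5, 6, 7, 10, 9, 1]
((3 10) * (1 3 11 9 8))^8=[0, 10, 2, 11, 4, 5, 6, 7, 3, 1, 9, 8]=(1 10 9)(3 11 8)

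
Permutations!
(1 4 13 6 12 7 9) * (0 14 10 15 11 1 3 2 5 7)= [14, 4, 5, 2, 13, 7, 12, 9, 8, 3, 15, 1, 0, 6, 10, 11]= (0 14 10 15 11 1 4 13 6 12)(2 5 7 9 3)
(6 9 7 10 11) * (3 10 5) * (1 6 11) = [0, 6, 2, 10, 4, 3, 9, 5, 8, 7, 1, 11] = (11)(1 6 9 7 5 3 10)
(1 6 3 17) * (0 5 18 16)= [5, 6, 2, 17, 4, 18, 3, 7, 8, 9, 10, 11, 12, 13, 14, 15, 0, 1, 16]= (0 5 18 16)(1 6 3 17)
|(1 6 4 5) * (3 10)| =4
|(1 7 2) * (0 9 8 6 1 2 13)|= 7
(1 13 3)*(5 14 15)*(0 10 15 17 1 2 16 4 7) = (0 10 15 5 14 17 1 13 3 2 16 4 7) = [10, 13, 16, 2, 7, 14, 6, 0, 8, 9, 15, 11, 12, 3, 17, 5, 4, 1]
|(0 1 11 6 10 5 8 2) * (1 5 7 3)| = |(0 5 8 2)(1 11 6 10 7 3)| = 12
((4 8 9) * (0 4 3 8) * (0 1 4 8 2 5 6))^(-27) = [8, 4, 5, 2, 1, 6, 0, 7, 9, 3] = (0 8 9 3 2 5 6)(1 4)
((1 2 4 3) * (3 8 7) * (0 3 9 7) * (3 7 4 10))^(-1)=(0 8 4 9 7)(1 3 10 2)=[8, 3, 1, 10, 9, 5, 6, 0, 4, 7, 2]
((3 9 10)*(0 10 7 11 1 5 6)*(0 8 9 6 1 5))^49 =(0 1 5 11 7 9 8 6 3 10) =[1, 5, 2, 10, 4, 11, 3, 9, 6, 8, 0, 7]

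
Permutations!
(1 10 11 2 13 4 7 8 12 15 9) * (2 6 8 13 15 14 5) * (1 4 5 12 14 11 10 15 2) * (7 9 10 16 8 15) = (1 7 13 5)(4 9)(6 15 10 16 8 14 12 11) = [0, 7, 2, 3, 9, 1, 15, 13, 14, 4, 16, 6, 11, 5, 12, 10, 8]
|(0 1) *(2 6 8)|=6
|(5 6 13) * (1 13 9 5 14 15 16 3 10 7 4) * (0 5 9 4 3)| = |(0 5 6 4 1 13 14 15 16)(3 10 7)| = 9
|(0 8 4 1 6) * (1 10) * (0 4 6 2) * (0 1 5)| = |(0 8 6 4 10 5)(1 2)| = 6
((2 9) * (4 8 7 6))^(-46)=(9)(4 7)(6 8)=[0, 1, 2, 3, 7, 5, 8, 4, 6, 9]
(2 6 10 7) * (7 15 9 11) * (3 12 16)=(2 6 10 15 9 11 7)(3 12 16)=[0, 1, 6, 12, 4, 5, 10, 2, 8, 11, 15, 7, 16, 13, 14, 9, 3]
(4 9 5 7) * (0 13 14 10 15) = [13, 1, 2, 3, 9, 7, 6, 4, 8, 5, 15, 11, 12, 14, 10, 0] = (0 13 14 10 15)(4 9 5 7)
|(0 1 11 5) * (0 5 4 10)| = |(0 1 11 4 10)| = 5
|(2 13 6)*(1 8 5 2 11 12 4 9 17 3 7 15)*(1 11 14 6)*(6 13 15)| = 15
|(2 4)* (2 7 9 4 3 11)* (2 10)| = |(2 3 11 10)(4 7 9)| = 12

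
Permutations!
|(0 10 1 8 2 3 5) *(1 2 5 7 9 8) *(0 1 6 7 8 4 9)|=18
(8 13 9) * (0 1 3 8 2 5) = [1, 3, 5, 8, 4, 0, 6, 7, 13, 2, 10, 11, 12, 9] = (0 1 3 8 13 9 2 5)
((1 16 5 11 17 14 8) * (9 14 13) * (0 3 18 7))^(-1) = (0 7 18 3)(1 8 14 9 13 17 11 5 16) = [7, 8, 2, 0, 4, 16, 6, 18, 14, 13, 10, 5, 12, 17, 9, 15, 1, 11, 3]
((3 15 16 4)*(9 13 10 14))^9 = [0, 1, 2, 15, 3, 5, 6, 7, 8, 13, 14, 11, 12, 10, 9, 16, 4] = (3 15 16 4)(9 13 10 14)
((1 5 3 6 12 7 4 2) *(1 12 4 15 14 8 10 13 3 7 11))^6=[0, 10, 15, 1, 7, 13, 5, 3, 2, 9, 12, 8, 14, 11, 4, 6]=(1 10 12 14 4 7 3)(2 15 6 5 13 11 8)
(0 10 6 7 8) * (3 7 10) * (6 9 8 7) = (0 3 6 10 9 8) = [3, 1, 2, 6, 4, 5, 10, 7, 0, 8, 9]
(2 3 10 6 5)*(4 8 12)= (2 3 10 6 5)(4 8 12)= [0, 1, 3, 10, 8, 2, 5, 7, 12, 9, 6, 11, 4]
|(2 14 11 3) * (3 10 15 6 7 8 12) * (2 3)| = |(2 14 11 10 15 6 7 8 12)| = 9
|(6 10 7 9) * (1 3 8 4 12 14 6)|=|(1 3 8 4 12 14 6 10 7 9)|=10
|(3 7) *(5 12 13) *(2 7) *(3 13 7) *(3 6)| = 12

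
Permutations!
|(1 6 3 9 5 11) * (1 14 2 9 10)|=20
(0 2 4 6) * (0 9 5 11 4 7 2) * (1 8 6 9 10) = (1 8 6 10)(2 7)(4 9 5 11) = [0, 8, 7, 3, 9, 11, 10, 2, 6, 5, 1, 4]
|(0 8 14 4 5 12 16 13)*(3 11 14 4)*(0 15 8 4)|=24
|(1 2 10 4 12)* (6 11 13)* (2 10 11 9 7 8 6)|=|(1 10 4 12)(2 11 13)(6 9 7 8)|=12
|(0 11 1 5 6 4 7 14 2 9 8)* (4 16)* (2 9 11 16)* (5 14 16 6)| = 24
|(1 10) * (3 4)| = 2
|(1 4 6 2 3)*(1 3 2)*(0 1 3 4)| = |(0 1)(3 4 6)| = 6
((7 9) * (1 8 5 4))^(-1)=(1 4 5 8)(7 9)=[0, 4, 2, 3, 5, 8, 6, 9, 1, 7]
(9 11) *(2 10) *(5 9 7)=(2 10)(5 9 11 7)=[0, 1, 10, 3, 4, 9, 6, 5, 8, 11, 2, 7]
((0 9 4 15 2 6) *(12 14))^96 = (15) = [0, 1, 2, 3, 4, 5, 6, 7, 8, 9, 10, 11, 12, 13, 14, 15]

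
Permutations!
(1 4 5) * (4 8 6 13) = (1 8 6 13 4 5) = [0, 8, 2, 3, 5, 1, 13, 7, 6, 9, 10, 11, 12, 4]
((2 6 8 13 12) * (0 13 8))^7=(0 12 6 13 2)=[12, 1, 0, 3, 4, 5, 13, 7, 8, 9, 10, 11, 6, 2]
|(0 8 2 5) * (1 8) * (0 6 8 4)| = |(0 1 4)(2 5 6 8)| = 12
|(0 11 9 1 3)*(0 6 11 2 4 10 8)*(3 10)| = |(0 2 4 3 6 11 9 1 10 8)| = 10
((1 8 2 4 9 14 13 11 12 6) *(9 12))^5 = (1 6 12 4 2 8)(9 14 13 11) = [0, 6, 8, 3, 2, 5, 12, 7, 1, 14, 10, 9, 4, 11, 13]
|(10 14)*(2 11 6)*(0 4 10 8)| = |(0 4 10 14 8)(2 11 6)| = 15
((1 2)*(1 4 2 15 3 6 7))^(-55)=(15)(2 4)=[0, 1, 4, 3, 2, 5, 6, 7, 8, 9, 10, 11, 12, 13, 14, 15]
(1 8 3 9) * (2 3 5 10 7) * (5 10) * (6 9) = (1 8 10 7 2 3 6 9) = [0, 8, 3, 6, 4, 5, 9, 2, 10, 1, 7]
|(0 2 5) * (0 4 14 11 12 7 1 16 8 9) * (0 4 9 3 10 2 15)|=|(0 15)(1 16 8 3 10 2 5 9 4 14 11 12 7)|=26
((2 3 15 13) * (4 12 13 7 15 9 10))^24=[0, 1, 10, 4, 2, 5, 6, 7, 8, 12, 13, 11, 3, 9, 14, 15]=(15)(2 10 13 9 12 3 4)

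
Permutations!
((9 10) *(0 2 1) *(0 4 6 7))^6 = [0, 1, 2, 3, 4, 5, 6, 7, 8, 9, 10] = (10)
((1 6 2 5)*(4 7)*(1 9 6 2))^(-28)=(1 5 6 2 9)=[0, 5, 9, 3, 4, 6, 2, 7, 8, 1]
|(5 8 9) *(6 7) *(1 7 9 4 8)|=|(1 7 6 9 5)(4 8)|=10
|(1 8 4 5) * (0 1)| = 5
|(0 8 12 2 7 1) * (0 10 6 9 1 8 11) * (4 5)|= |(0 11)(1 10 6 9)(2 7 8 12)(4 5)|= 4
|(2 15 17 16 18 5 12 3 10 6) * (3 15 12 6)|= 8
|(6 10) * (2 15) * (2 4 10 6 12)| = 5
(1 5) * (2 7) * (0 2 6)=(0 2 7 6)(1 5)=[2, 5, 7, 3, 4, 1, 0, 6]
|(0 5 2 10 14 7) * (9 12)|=|(0 5 2 10 14 7)(9 12)|=6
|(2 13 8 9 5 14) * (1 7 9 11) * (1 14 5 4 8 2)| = |(1 7 9 4 8 11 14)(2 13)| = 14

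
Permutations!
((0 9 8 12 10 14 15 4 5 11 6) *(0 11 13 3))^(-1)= [3, 1, 2, 13, 15, 4, 11, 7, 9, 0, 12, 6, 8, 5, 10, 14]= (0 3 13 5 4 15 14 10 12 8 9)(6 11)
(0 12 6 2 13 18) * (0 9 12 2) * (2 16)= (0 16 2 13 18 9 12 6)= [16, 1, 13, 3, 4, 5, 0, 7, 8, 12, 10, 11, 6, 18, 14, 15, 2, 17, 9]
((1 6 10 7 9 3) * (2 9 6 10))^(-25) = (1 6 3 7 9 10 2) = [0, 6, 1, 7, 4, 5, 3, 9, 8, 10, 2]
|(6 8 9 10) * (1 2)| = 4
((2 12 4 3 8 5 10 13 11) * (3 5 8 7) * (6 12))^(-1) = (2 11 13 10 5 4 12 6)(3 7) = [0, 1, 11, 7, 12, 4, 2, 3, 8, 9, 5, 13, 6, 10]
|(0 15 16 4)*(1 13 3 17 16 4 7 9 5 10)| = 9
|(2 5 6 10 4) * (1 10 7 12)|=|(1 10 4 2 5 6 7 12)|=8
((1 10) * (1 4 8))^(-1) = (1 8 4 10) = [0, 8, 2, 3, 10, 5, 6, 7, 4, 9, 1]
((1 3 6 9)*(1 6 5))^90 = (9) = [0, 1, 2, 3, 4, 5, 6, 7, 8, 9]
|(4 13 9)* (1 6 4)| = 5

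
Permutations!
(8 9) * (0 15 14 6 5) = (0 15 14 6 5)(8 9) = [15, 1, 2, 3, 4, 0, 5, 7, 9, 8, 10, 11, 12, 13, 6, 14]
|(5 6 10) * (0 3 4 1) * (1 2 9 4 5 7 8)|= |(0 3 5 6 10 7 8 1)(2 9 4)|= 24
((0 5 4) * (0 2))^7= (0 2 4 5)= [2, 1, 4, 3, 5, 0]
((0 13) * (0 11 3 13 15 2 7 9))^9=(0 9 7 2 15)=[9, 1, 15, 3, 4, 5, 6, 2, 8, 7, 10, 11, 12, 13, 14, 0]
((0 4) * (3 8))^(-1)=(0 4)(3 8)=[4, 1, 2, 8, 0, 5, 6, 7, 3]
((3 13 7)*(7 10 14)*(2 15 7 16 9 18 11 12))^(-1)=(2 12 11 18 9 16 14 10 13 3 7 15)=[0, 1, 12, 7, 4, 5, 6, 15, 8, 16, 13, 18, 11, 3, 10, 2, 14, 17, 9]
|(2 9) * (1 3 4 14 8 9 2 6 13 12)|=|(1 3 4 14 8 9 6 13 12)|=9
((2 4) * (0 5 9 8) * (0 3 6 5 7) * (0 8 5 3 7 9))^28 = (0 9 5) = [9, 1, 2, 3, 4, 0, 6, 7, 8, 5]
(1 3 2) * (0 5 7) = (0 5 7)(1 3 2) = [5, 3, 1, 2, 4, 7, 6, 0]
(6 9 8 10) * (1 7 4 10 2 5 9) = (1 7 4 10 6)(2 5 9 8) = [0, 7, 5, 3, 10, 9, 1, 4, 2, 8, 6]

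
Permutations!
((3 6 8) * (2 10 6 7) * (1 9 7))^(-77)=[0, 2, 8, 7, 4, 5, 1, 6, 9, 10, 3]=(1 2 8 9 10 3 7 6)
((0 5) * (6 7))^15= (0 5)(6 7)= [5, 1, 2, 3, 4, 0, 7, 6]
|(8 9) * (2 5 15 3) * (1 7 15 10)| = 14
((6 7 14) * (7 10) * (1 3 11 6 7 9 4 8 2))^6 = (14)(1 4 6)(2 9 11)(3 8 10) = [0, 4, 9, 8, 6, 5, 1, 7, 10, 11, 3, 2, 12, 13, 14]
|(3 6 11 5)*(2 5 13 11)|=|(2 5 3 6)(11 13)|=4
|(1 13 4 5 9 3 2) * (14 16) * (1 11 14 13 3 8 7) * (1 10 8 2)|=|(1 3)(2 11 14 16 13 4 5 9)(7 10 8)|=24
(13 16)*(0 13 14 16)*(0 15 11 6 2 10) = [13, 1, 10, 3, 4, 5, 2, 7, 8, 9, 0, 6, 12, 15, 16, 11, 14] = (0 13 15 11 6 2 10)(14 16)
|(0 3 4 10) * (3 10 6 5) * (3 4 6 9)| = 10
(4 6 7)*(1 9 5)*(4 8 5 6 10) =[0, 9, 2, 3, 10, 1, 7, 8, 5, 6, 4] =(1 9 6 7 8 5)(4 10)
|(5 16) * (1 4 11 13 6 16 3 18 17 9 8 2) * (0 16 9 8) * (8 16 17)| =14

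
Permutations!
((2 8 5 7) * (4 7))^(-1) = (2 7 4 5 8) = [0, 1, 7, 3, 5, 8, 6, 4, 2]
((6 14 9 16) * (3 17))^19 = (3 17)(6 16 9 14) = [0, 1, 2, 17, 4, 5, 16, 7, 8, 14, 10, 11, 12, 13, 6, 15, 9, 3]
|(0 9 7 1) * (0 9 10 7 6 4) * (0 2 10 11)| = 14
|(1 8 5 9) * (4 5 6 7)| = |(1 8 6 7 4 5 9)| = 7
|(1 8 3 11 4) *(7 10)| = 10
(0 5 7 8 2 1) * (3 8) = (0 5 7 3 8 2 1) = [5, 0, 1, 8, 4, 7, 6, 3, 2]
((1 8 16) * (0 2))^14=(1 16 8)=[0, 16, 2, 3, 4, 5, 6, 7, 1, 9, 10, 11, 12, 13, 14, 15, 8]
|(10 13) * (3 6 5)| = 6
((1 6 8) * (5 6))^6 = (1 6)(5 8) = [0, 6, 2, 3, 4, 8, 1, 7, 5]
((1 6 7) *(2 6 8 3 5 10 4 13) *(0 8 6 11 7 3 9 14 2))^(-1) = (0 13 4 10 5 3 6 1 7 11 2 14 9 8) = [13, 7, 14, 6, 10, 3, 1, 11, 0, 8, 5, 2, 12, 4, 9]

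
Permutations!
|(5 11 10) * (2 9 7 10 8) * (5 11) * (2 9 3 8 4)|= |(2 3 8 9 7 10 11 4)|= 8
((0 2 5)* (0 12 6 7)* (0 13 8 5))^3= (0 2)(5 7)(6 8)(12 13)= [2, 1, 0, 3, 4, 7, 8, 5, 6, 9, 10, 11, 13, 12]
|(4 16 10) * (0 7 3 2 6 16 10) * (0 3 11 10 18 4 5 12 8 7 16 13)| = |(0 16 3 2 6 13)(4 18)(5 12 8 7 11 10)| = 6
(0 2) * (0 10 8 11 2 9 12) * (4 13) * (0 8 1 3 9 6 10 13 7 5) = (0 6 10 1 3 9 12 8 11 2 13 4 7 5) = [6, 3, 13, 9, 7, 0, 10, 5, 11, 12, 1, 2, 8, 4]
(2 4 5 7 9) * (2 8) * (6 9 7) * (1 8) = (1 8 2 4 5 6 9) = [0, 8, 4, 3, 5, 6, 9, 7, 2, 1]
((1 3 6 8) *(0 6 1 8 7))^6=(8)=[0, 1, 2, 3, 4, 5, 6, 7, 8]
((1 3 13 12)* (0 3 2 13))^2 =(1 13)(2 12) =[0, 13, 12, 3, 4, 5, 6, 7, 8, 9, 10, 11, 2, 1]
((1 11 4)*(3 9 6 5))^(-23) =(1 11 4)(3 9 6 5) =[0, 11, 2, 9, 1, 3, 5, 7, 8, 6, 10, 4]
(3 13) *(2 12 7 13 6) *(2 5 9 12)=(3 6 5 9 12 7 13)=[0, 1, 2, 6, 4, 9, 5, 13, 8, 12, 10, 11, 7, 3]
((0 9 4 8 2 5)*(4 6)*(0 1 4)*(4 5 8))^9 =(9)(1 5)(2 8) =[0, 5, 8, 3, 4, 1, 6, 7, 2, 9]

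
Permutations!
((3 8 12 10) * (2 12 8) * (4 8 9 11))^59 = (2 3 10 12)(4 11 9 8) = [0, 1, 3, 10, 11, 5, 6, 7, 4, 8, 12, 9, 2]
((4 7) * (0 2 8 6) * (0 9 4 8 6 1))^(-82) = (0 8 4 6)(1 7 9 2) = [8, 7, 1, 3, 6, 5, 0, 9, 4, 2]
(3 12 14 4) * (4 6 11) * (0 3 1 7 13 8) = (0 3 12 14 6 11 4 1 7 13 8) = [3, 7, 2, 12, 1, 5, 11, 13, 0, 9, 10, 4, 14, 8, 6]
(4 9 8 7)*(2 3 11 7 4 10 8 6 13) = (2 3 11 7 10 8 4 9 6 13) = [0, 1, 3, 11, 9, 5, 13, 10, 4, 6, 8, 7, 12, 2]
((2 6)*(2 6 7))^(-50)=(7)=[0, 1, 2, 3, 4, 5, 6, 7]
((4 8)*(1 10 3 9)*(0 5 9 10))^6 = [9, 5, 2, 3, 4, 1, 6, 7, 8, 0, 10] = (10)(0 9)(1 5)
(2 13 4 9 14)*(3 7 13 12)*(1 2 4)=(1 2 12 3 7 13)(4 9 14)=[0, 2, 12, 7, 9, 5, 6, 13, 8, 14, 10, 11, 3, 1, 4]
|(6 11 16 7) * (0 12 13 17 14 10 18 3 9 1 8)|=|(0 12 13 17 14 10 18 3 9 1 8)(6 11 16 7)|=44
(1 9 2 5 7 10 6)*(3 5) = (1 9 2 3 5 7 10 6) = [0, 9, 3, 5, 4, 7, 1, 10, 8, 2, 6]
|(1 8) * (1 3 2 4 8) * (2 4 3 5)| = 5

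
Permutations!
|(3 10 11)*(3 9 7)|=|(3 10 11 9 7)|=5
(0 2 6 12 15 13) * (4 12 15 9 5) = (0 2 6 15 13)(4 12 9 5) = [2, 1, 6, 3, 12, 4, 15, 7, 8, 5, 10, 11, 9, 0, 14, 13]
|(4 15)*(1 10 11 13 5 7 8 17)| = |(1 10 11 13 5 7 8 17)(4 15)| = 8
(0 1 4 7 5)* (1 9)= (0 9 1 4 7 5)= [9, 4, 2, 3, 7, 0, 6, 5, 8, 1]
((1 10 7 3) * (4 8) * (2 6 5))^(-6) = (1 7)(3 10) = [0, 7, 2, 10, 4, 5, 6, 1, 8, 9, 3]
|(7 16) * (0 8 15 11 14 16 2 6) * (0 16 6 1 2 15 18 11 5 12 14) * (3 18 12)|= 12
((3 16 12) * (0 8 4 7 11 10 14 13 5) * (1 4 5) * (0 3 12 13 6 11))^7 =(0 4 13 3 8 7 1 16 5)(6 14 10 11) =[4, 16, 2, 8, 13, 0, 14, 1, 7, 9, 11, 6, 12, 3, 10, 15, 5]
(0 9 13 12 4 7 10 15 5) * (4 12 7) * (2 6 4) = (0 9 13 7 10 15 5)(2 6 4) = [9, 1, 6, 3, 2, 0, 4, 10, 8, 13, 15, 11, 12, 7, 14, 5]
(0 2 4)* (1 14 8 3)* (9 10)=(0 2 4)(1 14 8 3)(9 10)=[2, 14, 4, 1, 0, 5, 6, 7, 3, 10, 9, 11, 12, 13, 8]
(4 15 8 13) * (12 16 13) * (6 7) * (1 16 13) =(1 16)(4 15 8 12 13)(6 7) =[0, 16, 2, 3, 15, 5, 7, 6, 12, 9, 10, 11, 13, 4, 14, 8, 1]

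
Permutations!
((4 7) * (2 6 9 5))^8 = (9) = [0, 1, 2, 3, 4, 5, 6, 7, 8, 9]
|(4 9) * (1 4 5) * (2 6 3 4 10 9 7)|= |(1 10 9 5)(2 6 3 4 7)|= 20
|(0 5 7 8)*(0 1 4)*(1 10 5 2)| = |(0 2 1 4)(5 7 8 10)| = 4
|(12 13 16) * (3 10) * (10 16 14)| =6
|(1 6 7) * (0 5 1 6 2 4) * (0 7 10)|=8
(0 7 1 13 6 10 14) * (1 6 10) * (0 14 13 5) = (14)(0 7 6 1 5)(10 13) = [7, 5, 2, 3, 4, 0, 1, 6, 8, 9, 13, 11, 12, 10, 14]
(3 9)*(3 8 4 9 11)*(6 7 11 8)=(3 8 4 9 6 7 11)=[0, 1, 2, 8, 9, 5, 7, 11, 4, 6, 10, 3]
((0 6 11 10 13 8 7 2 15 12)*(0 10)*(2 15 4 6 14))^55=(0 14 2 4 6 11)(7 15 12 10 13 8)=[14, 1, 4, 3, 6, 5, 11, 15, 7, 9, 13, 0, 10, 8, 2, 12]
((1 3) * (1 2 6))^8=(6)=[0, 1, 2, 3, 4, 5, 6]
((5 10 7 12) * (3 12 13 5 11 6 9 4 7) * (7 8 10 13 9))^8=(13)(3 10 8 4 9 7 6 11 12)=[0, 1, 2, 10, 9, 5, 11, 6, 4, 7, 8, 12, 3, 13]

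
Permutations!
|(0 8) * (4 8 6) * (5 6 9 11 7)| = |(0 9 11 7 5 6 4 8)| = 8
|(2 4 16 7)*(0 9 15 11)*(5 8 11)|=|(0 9 15 5 8 11)(2 4 16 7)|=12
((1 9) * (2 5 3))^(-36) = (9) = [0, 1, 2, 3, 4, 5, 6, 7, 8, 9]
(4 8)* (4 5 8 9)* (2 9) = [0, 1, 9, 3, 2, 8, 6, 7, 5, 4] = (2 9 4)(5 8)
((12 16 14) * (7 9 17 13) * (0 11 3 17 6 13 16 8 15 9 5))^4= (0 16 15 7 3 12 6)(5 17 8 13 11 14 9)= [16, 1, 2, 12, 4, 17, 0, 3, 13, 5, 10, 14, 6, 11, 9, 7, 15, 8]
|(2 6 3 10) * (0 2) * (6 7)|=|(0 2 7 6 3 10)|=6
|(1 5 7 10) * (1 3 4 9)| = 7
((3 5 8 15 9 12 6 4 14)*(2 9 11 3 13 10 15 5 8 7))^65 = (2 11 4 7 15 6 5 10 12 8 13 9 3 14) = [0, 1, 11, 14, 7, 10, 5, 15, 13, 3, 12, 4, 8, 9, 2, 6]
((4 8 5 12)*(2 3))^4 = (12) = [0, 1, 2, 3, 4, 5, 6, 7, 8, 9, 10, 11, 12]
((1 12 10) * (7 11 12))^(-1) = (1 10 12 11 7) = [0, 10, 2, 3, 4, 5, 6, 1, 8, 9, 12, 7, 11]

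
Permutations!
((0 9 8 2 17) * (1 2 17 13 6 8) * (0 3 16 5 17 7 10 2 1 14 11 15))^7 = (0 14 15 9 11)(2 13 6 8 7 10)(3 17 5 16) = [14, 1, 13, 17, 4, 16, 8, 10, 7, 11, 2, 0, 12, 6, 15, 9, 3, 5]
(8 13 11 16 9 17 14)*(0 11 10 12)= (0 11 16 9 17 14 8 13 10 12)= [11, 1, 2, 3, 4, 5, 6, 7, 13, 17, 12, 16, 0, 10, 8, 15, 9, 14]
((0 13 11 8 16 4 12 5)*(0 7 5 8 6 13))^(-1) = (4 16 8 12)(5 7)(6 11 13) = [0, 1, 2, 3, 16, 7, 11, 5, 12, 9, 10, 13, 4, 6, 14, 15, 8]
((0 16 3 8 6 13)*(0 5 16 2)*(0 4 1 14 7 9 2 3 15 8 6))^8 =(16)(1 7 2)(4 14 9) =[0, 7, 1, 3, 14, 5, 6, 2, 8, 4, 10, 11, 12, 13, 9, 15, 16]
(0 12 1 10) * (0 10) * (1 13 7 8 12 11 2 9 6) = (0 11 2 9 6 1)(7 8 12 13) = [11, 0, 9, 3, 4, 5, 1, 8, 12, 6, 10, 2, 13, 7]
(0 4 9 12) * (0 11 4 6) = (0 6)(4 9 12 11) = [6, 1, 2, 3, 9, 5, 0, 7, 8, 12, 10, 4, 11]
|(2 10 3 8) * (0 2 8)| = |(0 2 10 3)| = 4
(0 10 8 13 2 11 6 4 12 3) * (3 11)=(0 10 8 13 2 3)(4 12 11 6)=[10, 1, 3, 0, 12, 5, 4, 7, 13, 9, 8, 6, 11, 2]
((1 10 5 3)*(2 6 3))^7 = [0, 10, 6, 1, 4, 2, 3, 7, 8, 9, 5] = (1 10 5 2 6 3)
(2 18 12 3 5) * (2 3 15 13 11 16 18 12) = [0, 1, 12, 5, 4, 3, 6, 7, 8, 9, 10, 16, 15, 11, 14, 13, 18, 17, 2] = (2 12 15 13 11 16 18)(3 5)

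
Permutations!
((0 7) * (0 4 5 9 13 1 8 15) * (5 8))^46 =(0 7 4 8 15)(1 9)(5 13) =[7, 9, 2, 3, 8, 13, 6, 4, 15, 1, 10, 11, 12, 5, 14, 0]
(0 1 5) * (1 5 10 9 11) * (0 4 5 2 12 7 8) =(0 2 12 7 8)(1 10 9 11)(4 5) =[2, 10, 12, 3, 5, 4, 6, 8, 0, 11, 9, 1, 7]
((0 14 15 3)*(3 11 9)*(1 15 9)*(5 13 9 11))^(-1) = (0 3 9 13 5 15 1 11 14) = [3, 11, 2, 9, 4, 15, 6, 7, 8, 13, 10, 14, 12, 5, 0, 1]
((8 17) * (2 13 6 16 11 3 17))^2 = (2 6 11 17)(3 8 13 16) = [0, 1, 6, 8, 4, 5, 11, 7, 13, 9, 10, 17, 12, 16, 14, 15, 3, 2]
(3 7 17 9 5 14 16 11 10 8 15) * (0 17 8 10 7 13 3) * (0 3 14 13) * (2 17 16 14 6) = [16, 1, 17, 0, 4, 13, 2, 8, 15, 5, 10, 7, 12, 6, 14, 3, 11, 9] = (0 16 11 7 8 15 3)(2 17 9 5 13 6)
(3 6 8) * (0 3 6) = (0 3)(6 8) = [3, 1, 2, 0, 4, 5, 8, 7, 6]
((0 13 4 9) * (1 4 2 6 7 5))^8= (0 9 4 1 5 7 6 2 13)= [9, 5, 13, 3, 1, 7, 2, 6, 8, 4, 10, 11, 12, 0]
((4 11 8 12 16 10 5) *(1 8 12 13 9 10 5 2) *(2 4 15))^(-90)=(1 11)(2 4)(5 9)(8 12)(10 15)(13 16)=[0, 11, 4, 3, 2, 9, 6, 7, 12, 5, 15, 1, 8, 16, 14, 10, 13]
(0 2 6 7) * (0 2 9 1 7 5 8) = (0 9 1 7 2 6 5 8) = [9, 7, 6, 3, 4, 8, 5, 2, 0, 1]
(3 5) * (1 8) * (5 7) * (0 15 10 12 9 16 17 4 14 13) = (0 15 10 12 9 16 17 4 14 13)(1 8)(3 7 5) = [15, 8, 2, 7, 14, 3, 6, 5, 1, 16, 12, 11, 9, 0, 13, 10, 17, 4]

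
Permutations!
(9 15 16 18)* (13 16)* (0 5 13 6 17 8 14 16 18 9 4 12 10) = (0 5 13 18 4 12 10)(6 17 8 14 16 9 15) = [5, 1, 2, 3, 12, 13, 17, 7, 14, 15, 0, 11, 10, 18, 16, 6, 9, 8, 4]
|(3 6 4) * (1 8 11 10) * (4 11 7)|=8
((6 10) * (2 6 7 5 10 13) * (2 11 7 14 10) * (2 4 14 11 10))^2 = [0, 1, 13, 3, 2, 14, 10, 4, 8, 9, 7, 5, 12, 11, 6] = (2 13 11 5 14 6 10 7 4)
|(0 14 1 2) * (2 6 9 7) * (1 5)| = 8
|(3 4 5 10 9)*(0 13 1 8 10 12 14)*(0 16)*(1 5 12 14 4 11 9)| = |(0 13 5 14 16)(1 8 10)(3 11 9)(4 12)| = 30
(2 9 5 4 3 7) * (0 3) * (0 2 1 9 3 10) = (0 10)(1 9 5 4 2 3 7) = [10, 9, 3, 7, 2, 4, 6, 1, 8, 5, 0]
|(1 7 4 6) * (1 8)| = |(1 7 4 6 8)| = 5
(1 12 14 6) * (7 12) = (1 7 12 14 6) = [0, 7, 2, 3, 4, 5, 1, 12, 8, 9, 10, 11, 14, 13, 6]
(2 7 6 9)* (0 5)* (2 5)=[2, 1, 7, 3, 4, 0, 9, 6, 8, 5]=(0 2 7 6 9 5)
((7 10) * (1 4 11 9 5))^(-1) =(1 5 9 11 4)(7 10) =[0, 5, 2, 3, 1, 9, 6, 10, 8, 11, 7, 4]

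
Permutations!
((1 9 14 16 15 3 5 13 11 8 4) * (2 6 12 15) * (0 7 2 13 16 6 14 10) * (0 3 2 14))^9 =(0 14 12 2 7 6 15)(1 4 8 11 13 16 5 3 10 9) =[14, 4, 7, 10, 8, 3, 15, 6, 11, 1, 9, 13, 2, 16, 12, 0, 5]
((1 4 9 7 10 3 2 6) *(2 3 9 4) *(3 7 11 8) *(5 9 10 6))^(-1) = (1 6 7 3 8 11 9 5 2) = [0, 6, 1, 8, 4, 2, 7, 3, 11, 5, 10, 9]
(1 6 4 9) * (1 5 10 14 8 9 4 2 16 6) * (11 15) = (2 16 6)(5 10 14 8 9)(11 15) = [0, 1, 16, 3, 4, 10, 2, 7, 9, 5, 14, 15, 12, 13, 8, 11, 6]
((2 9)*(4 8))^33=(2 9)(4 8)=[0, 1, 9, 3, 8, 5, 6, 7, 4, 2]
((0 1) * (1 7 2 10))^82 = (0 2 1 7 10) = [2, 7, 1, 3, 4, 5, 6, 10, 8, 9, 0]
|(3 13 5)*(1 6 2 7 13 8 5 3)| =8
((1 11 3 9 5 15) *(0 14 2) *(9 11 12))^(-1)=[2, 15, 14, 11, 4, 9, 6, 7, 8, 12, 10, 3, 1, 13, 0, 5]=(0 2 14)(1 15 5 9 12)(3 11)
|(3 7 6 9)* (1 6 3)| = 6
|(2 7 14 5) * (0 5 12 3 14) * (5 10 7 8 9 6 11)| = 6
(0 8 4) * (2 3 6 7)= (0 8 4)(2 3 6 7)= [8, 1, 3, 6, 0, 5, 7, 2, 4]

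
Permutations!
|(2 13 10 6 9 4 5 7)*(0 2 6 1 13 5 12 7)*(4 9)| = 12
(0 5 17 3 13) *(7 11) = (0 5 17 3 13)(7 11) = [5, 1, 2, 13, 4, 17, 6, 11, 8, 9, 10, 7, 12, 0, 14, 15, 16, 3]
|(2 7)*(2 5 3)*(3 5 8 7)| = |(2 3)(7 8)| = 2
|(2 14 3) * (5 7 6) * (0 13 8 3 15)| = |(0 13 8 3 2 14 15)(5 7 6)| = 21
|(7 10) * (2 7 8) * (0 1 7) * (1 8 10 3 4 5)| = 15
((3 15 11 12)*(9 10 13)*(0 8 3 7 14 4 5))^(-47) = (0 15 7 5 3 12 4 8 11 14)(9 10 13) = [15, 1, 2, 12, 8, 3, 6, 5, 11, 10, 13, 14, 4, 9, 0, 7]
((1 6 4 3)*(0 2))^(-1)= (0 2)(1 3 4 6)= [2, 3, 0, 4, 6, 5, 1]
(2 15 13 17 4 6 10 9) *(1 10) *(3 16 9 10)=(1 3 16 9 2 15 13 17 4 6)=[0, 3, 15, 16, 6, 5, 1, 7, 8, 2, 10, 11, 12, 17, 14, 13, 9, 4]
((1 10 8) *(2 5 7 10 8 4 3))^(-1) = (1 8)(2 3 4 10 7 5) = [0, 8, 3, 4, 10, 2, 6, 5, 1, 9, 7]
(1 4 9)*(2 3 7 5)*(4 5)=[0, 5, 3, 7, 9, 2, 6, 4, 8, 1]=(1 5 2 3 7 4 9)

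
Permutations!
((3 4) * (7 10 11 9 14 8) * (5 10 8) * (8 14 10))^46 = (5 7)(8 14)(9 10 11) = [0, 1, 2, 3, 4, 7, 6, 5, 14, 10, 11, 9, 12, 13, 8]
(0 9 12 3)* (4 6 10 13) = (0 9 12 3)(4 6 10 13) = [9, 1, 2, 0, 6, 5, 10, 7, 8, 12, 13, 11, 3, 4]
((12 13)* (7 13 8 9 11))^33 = (7 8)(9 13)(11 12) = [0, 1, 2, 3, 4, 5, 6, 8, 7, 13, 10, 12, 11, 9]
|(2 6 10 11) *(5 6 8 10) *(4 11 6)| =|(2 8 10 6 5 4 11)| =7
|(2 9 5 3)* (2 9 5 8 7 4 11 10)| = 9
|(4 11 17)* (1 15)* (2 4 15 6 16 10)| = 9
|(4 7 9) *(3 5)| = 6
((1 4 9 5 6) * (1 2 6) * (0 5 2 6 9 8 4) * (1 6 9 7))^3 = (0 9 1 6 7 5 2)(4 8) = [9, 6, 0, 3, 8, 2, 7, 5, 4, 1]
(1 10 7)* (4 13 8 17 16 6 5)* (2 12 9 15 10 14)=[0, 14, 12, 3, 13, 4, 5, 1, 17, 15, 7, 11, 9, 8, 2, 10, 6, 16]=(1 14 2 12 9 15 10 7)(4 13 8 17 16 6 5)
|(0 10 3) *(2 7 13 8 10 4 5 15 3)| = |(0 4 5 15 3)(2 7 13 8 10)| = 5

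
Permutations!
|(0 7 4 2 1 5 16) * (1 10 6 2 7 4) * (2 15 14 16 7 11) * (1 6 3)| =13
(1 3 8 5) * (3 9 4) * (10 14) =(1 9 4 3 8 5)(10 14) =[0, 9, 2, 8, 3, 1, 6, 7, 5, 4, 14, 11, 12, 13, 10]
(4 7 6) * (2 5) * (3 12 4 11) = (2 5)(3 12 4 7 6 11) = [0, 1, 5, 12, 7, 2, 11, 6, 8, 9, 10, 3, 4]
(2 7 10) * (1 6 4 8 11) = (1 6 4 8 11)(2 7 10) = [0, 6, 7, 3, 8, 5, 4, 10, 11, 9, 2, 1]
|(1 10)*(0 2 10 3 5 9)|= |(0 2 10 1 3 5 9)|= 7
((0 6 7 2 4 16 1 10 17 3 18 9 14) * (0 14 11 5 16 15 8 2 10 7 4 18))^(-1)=(0 3 17 10 7 1 16 5 11 9 18 2 8 15 4 6)=[3, 16, 8, 17, 6, 11, 0, 1, 15, 18, 7, 9, 12, 13, 14, 4, 5, 10, 2]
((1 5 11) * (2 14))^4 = [0, 5, 2, 3, 4, 11, 6, 7, 8, 9, 10, 1, 12, 13, 14] = (14)(1 5 11)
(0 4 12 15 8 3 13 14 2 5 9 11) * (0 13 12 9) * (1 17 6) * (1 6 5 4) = [1, 17, 4, 12, 9, 0, 6, 7, 3, 11, 10, 13, 15, 14, 2, 8, 16, 5] = (0 1 17 5)(2 4 9 11 13 14)(3 12 15 8)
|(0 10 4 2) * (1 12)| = 4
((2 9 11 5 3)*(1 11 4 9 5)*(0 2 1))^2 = [5, 0, 3, 11, 4, 1, 6, 7, 8, 9, 10, 2] = (0 5 1)(2 3 11)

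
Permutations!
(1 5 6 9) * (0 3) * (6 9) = [3, 5, 2, 0, 4, 9, 6, 7, 8, 1] = (0 3)(1 5 9)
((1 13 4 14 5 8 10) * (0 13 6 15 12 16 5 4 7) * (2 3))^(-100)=(0 7 13)(1 16)(5 6)(8 15)(10 12)=[7, 16, 2, 3, 4, 6, 5, 13, 15, 9, 12, 11, 10, 0, 14, 8, 1]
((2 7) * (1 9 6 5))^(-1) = (1 5 6 9)(2 7) = [0, 5, 7, 3, 4, 6, 9, 2, 8, 1]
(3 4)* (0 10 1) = (0 10 1)(3 4) = [10, 0, 2, 4, 3, 5, 6, 7, 8, 9, 1]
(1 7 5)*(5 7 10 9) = [0, 10, 2, 3, 4, 1, 6, 7, 8, 5, 9] = (1 10 9 5)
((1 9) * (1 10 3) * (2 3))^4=(1 3 2 10 9)=[0, 3, 10, 2, 4, 5, 6, 7, 8, 1, 9]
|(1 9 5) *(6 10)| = |(1 9 5)(6 10)| = 6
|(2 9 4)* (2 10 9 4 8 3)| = |(2 4 10 9 8 3)| = 6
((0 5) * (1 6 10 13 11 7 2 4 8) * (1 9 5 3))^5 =(0 13 8 1 7 5 10 4 3 11 9 6 2) =[13, 7, 0, 11, 3, 10, 2, 5, 1, 6, 4, 9, 12, 8]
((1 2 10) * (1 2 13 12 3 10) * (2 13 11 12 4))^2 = (1 12 10 4)(2 11 3 13) = [0, 12, 11, 13, 1, 5, 6, 7, 8, 9, 4, 3, 10, 2]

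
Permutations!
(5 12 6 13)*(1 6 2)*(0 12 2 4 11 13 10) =(0 12 4 11 13 5 2 1 6 10) =[12, 6, 1, 3, 11, 2, 10, 7, 8, 9, 0, 13, 4, 5]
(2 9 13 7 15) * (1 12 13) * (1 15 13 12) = (2 9 15)(7 13) = [0, 1, 9, 3, 4, 5, 6, 13, 8, 15, 10, 11, 12, 7, 14, 2]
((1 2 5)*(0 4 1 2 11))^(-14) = [1, 0, 2, 3, 11, 5, 6, 7, 8, 9, 10, 4] = (0 1)(4 11)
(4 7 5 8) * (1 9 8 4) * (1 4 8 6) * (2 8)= [0, 9, 8, 3, 7, 2, 1, 5, 4, 6]= (1 9 6)(2 8 4 7 5)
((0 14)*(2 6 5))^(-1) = (0 14)(2 5 6) = [14, 1, 5, 3, 4, 6, 2, 7, 8, 9, 10, 11, 12, 13, 0]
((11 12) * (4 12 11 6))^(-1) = (4 6 12) = [0, 1, 2, 3, 6, 5, 12, 7, 8, 9, 10, 11, 4]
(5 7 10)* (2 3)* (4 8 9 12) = [0, 1, 3, 2, 8, 7, 6, 10, 9, 12, 5, 11, 4] = (2 3)(4 8 9 12)(5 7 10)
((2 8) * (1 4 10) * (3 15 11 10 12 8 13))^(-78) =[0, 12, 3, 11, 8, 5, 6, 7, 13, 9, 4, 1, 2, 15, 14, 10] =(1 12 2 3 11)(4 8 13 15 10)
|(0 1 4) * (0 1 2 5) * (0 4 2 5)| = 5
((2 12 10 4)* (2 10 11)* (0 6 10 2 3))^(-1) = [3, 1, 4, 11, 10, 5, 0, 7, 8, 9, 6, 12, 2] = (0 3 11 12 2 4 10 6)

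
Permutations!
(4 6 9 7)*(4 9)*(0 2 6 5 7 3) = (0 2 6 4 5 7 9 3) = [2, 1, 6, 0, 5, 7, 4, 9, 8, 3]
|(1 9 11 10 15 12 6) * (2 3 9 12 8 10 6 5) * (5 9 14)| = 60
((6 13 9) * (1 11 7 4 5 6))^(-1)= (1 9 13 6 5 4 7 11)= [0, 9, 2, 3, 7, 4, 5, 11, 8, 13, 10, 1, 12, 6]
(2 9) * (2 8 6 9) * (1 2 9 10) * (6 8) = (1 2 9 6 10) = [0, 2, 9, 3, 4, 5, 10, 7, 8, 6, 1]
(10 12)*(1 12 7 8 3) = (1 12 10 7 8 3) = [0, 12, 2, 1, 4, 5, 6, 8, 3, 9, 7, 11, 10]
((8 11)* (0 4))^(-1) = (0 4)(8 11) = [4, 1, 2, 3, 0, 5, 6, 7, 11, 9, 10, 8]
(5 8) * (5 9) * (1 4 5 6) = (1 4 5 8 9 6) = [0, 4, 2, 3, 5, 8, 1, 7, 9, 6]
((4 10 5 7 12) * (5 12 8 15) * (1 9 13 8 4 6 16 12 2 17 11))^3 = [0, 8, 1, 3, 17, 10, 6, 2, 7, 15, 11, 13, 12, 5, 14, 4, 16, 9] = (1 8 7 2)(4 17 9 15)(5 10 11 13)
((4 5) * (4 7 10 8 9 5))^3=(5 8 7 9 10)=[0, 1, 2, 3, 4, 8, 6, 9, 7, 10, 5]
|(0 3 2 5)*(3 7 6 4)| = 7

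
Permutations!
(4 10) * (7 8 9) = (4 10)(7 8 9) = [0, 1, 2, 3, 10, 5, 6, 8, 9, 7, 4]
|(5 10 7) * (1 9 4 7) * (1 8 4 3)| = 15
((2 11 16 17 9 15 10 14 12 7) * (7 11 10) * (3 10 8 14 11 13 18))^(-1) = (2 7 15 9 17 16 11 10 3 18 13 12 14 8) = [0, 1, 7, 18, 4, 5, 6, 15, 2, 17, 3, 10, 14, 12, 8, 9, 11, 16, 13]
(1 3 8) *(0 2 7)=(0 2 7)(1 3 8)=[2, 3, 7, 8, 4, 5, 6, 0, 1]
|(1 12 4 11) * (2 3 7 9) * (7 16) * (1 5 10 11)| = 15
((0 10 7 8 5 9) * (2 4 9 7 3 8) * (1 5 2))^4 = (0 2 10 4 3 9 8)(1 5 7) = [2, 5, 10, 9, 3, 7, 6, 1, 0, 8, 4]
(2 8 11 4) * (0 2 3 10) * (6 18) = (0 2 8 11 4 3 10)(6 18) = [2, 1, 8, 10, 3, 5, 18, 7, 11, 9, 0, 4, 12, 13, 14, 15, 16, 17, 6]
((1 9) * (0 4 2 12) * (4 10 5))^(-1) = (0 12 2 4 5 10)(1 9) = [12, 9, 4, 3, 5, 10, 6, 7, 8, 1, 0, 11, 2]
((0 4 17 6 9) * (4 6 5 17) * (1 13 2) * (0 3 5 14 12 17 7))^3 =[3, 1, 2, 0, 4, 6, 5, 9, 8, 7, 10, 11, 12, 13, 14, 15, 16, 17] =(17)(0 3)(5 6)(7 9)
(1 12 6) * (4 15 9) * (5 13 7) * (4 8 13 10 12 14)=[0, 14, 2, 3, 15, 10, 1, 5, 13, 8, 12, 11, 6, 7, 4, 9]=(1 14 4 15 9 8 13 7 5 10 12 6)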